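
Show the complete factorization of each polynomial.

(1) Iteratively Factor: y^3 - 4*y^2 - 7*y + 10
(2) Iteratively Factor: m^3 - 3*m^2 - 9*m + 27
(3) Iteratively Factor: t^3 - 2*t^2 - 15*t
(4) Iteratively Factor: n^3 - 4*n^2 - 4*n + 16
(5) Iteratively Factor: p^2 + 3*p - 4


(1) = (y - 1)*(y^2 - 3*y - 10) = (y - 5)*(y - 1)*(y + 2)
(2) = (m + 3)*(m^2 - 6*m + 9) = (m - 3)*(m + 3)*(m - 3)
(3) = (t - 5)*(t^2 + 3*t) = (t - 5)*(t + 3)*(t)
(4) = (n - 4)*(n^2 - 4) = (n - 4)*(n - 2)*(n + 2)
(5) = (p + 4)*(p - 1)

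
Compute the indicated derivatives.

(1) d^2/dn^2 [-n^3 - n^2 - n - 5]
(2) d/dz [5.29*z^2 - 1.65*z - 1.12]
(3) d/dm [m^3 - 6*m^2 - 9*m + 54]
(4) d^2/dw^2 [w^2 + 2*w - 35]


(1) = -6*n - 2
(2) = 10.58*z - 1.65
(3) = 3*m^2 - 12*m - 9
(4) = 2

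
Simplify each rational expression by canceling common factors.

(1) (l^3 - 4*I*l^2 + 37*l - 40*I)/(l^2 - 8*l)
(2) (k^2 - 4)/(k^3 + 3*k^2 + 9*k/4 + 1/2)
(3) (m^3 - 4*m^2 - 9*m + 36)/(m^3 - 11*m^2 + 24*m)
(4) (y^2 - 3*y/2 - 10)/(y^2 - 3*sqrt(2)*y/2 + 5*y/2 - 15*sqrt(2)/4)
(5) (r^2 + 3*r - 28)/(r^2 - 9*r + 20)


(1) = (l^3 - 4*I*l^2 + 37*l - 40*I)/(l^2 - 8*l)
(2) = (4*k - 8)/(4*k^2 + 4*k + 1)
(3) = (m^2 - m - 12)/(m^2 - 8*m)
(4) = (8*y - 32)/(8*y - 12*sqrt(2))
(5) = (r + 7)/(r - 5)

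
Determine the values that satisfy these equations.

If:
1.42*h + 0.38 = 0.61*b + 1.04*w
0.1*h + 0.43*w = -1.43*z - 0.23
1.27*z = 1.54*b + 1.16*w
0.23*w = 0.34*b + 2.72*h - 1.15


Then:
b = -9.35
h = 2.36
w = 9.07
z = -3.05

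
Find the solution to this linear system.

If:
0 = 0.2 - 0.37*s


Then:
s = 0.54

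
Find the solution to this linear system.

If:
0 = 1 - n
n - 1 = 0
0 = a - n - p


Then:
a = p + 1
n = 1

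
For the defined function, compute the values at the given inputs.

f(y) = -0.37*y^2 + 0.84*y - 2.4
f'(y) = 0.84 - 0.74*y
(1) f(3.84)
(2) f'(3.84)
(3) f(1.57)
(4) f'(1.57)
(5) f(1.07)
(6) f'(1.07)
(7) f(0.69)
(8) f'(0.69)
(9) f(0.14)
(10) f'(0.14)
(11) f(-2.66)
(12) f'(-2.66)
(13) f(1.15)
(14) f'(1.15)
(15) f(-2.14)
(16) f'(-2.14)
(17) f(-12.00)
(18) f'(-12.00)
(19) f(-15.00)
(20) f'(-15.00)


(1) = -4.63
(2) = -2.00
(3) = -1.99
(4) = -0.32
(5) = -1.92
(6) = 0.05
(7) = -2.00
(8) = 0.33
(9) = -2.29
(10) = 0.74
(11) = -7.25
(12) = 2.81
(13) = -1.92
(14) = -0.01
(15) = -5.89
(16) = 2.42
(17) = -65.76
(18) = 9.72
(19) = -98.25
(20) = 11.94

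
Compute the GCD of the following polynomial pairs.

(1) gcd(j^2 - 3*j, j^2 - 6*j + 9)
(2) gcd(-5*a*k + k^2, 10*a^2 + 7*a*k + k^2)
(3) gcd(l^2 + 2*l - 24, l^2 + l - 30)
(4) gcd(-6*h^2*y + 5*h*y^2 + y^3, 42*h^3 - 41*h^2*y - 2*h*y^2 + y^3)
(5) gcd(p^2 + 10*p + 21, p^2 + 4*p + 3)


(1) = j - 3
(2) = gcd(k*(-5*a + k), (2*a + k)*(5*a + k)) = 1
(3) = l + 6
(4) = -6*h^2 + 5*h*y + y^2
(5) = gcd((p + 3)*(p + 7), (p + 1)*(p + 3)) = p + 3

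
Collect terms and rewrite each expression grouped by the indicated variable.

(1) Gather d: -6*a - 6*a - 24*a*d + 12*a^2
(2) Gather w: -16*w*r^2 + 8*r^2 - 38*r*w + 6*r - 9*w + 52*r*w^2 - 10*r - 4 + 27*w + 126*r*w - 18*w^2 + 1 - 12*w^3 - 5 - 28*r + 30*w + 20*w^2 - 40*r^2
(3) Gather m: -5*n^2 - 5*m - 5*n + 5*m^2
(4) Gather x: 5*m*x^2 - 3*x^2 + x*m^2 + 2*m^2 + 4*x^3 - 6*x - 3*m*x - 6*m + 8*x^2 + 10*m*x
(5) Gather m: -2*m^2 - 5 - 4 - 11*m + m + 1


(1) = 12*a^2 - 24*a*d - 12*a
(2) = -32*r^2 - 32*r - 12*w^3 + w^2*(52*r + 2) + w*(-16*r^2 + 88*r + 48) - 8
(3) = 5*m^2 - 5*m - 5*n^2 - 5*n
(4) = 2*m^2 - 6*m + 4*x^3 + x^2*(5*m + 5) + x*(m^2 + 7*m - 6)
(5) = -2*m^2 - 10*m - 8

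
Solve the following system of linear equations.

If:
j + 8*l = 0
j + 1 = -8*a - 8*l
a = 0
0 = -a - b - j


Then:
No Solution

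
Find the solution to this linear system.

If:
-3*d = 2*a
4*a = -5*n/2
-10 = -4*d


Then:
a = -15/4
d = 5/2
n = 6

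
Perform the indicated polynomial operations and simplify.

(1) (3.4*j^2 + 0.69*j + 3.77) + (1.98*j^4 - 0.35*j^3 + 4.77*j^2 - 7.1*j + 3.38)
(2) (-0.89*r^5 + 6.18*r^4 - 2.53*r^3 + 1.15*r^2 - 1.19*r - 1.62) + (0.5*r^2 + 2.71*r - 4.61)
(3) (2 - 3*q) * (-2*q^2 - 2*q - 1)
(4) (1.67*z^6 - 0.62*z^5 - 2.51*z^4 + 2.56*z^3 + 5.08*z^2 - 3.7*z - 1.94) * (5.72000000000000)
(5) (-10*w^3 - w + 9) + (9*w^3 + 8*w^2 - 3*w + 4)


(1) = 1.98*j^4 - 0.35*j^3 + 8.17*j^2 - 6.41*j + 7.15
(2) = -0.89*r^5 + 6.18*r^4 - 2.53*r^3 + 1.65*r^2 + 1.52*r - 6.23
(3) = 6*q^3 + 2*q^2 - q - 2
(4) = 9.5524*z^6 - 3.5464*z^5 - 14.3572*z^4 + 14.6432*z^3 + 29.0576*z^2 - 21.164*z - 11.0968
(5) = -w^3 + 8*w^2 - 4*w + 13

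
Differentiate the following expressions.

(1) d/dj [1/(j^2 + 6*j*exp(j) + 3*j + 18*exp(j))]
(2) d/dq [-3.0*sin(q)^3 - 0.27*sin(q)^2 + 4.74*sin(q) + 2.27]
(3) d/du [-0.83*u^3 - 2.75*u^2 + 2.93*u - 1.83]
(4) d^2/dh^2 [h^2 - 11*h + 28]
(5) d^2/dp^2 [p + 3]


(1) = (-6*j*exp(j) - 2*j - 24*exp(j) - 3)/(j^2 + 6*j*exp(j) + 3*j + 18*exp(j))^2
(2) = (-9.0*sin(q)^2 - 0.54*sin(q) + 4.74)*cos(q)
(3) = -2.49*u^2 - 5.5*u + 2.93
(4) = 2
(5) = 0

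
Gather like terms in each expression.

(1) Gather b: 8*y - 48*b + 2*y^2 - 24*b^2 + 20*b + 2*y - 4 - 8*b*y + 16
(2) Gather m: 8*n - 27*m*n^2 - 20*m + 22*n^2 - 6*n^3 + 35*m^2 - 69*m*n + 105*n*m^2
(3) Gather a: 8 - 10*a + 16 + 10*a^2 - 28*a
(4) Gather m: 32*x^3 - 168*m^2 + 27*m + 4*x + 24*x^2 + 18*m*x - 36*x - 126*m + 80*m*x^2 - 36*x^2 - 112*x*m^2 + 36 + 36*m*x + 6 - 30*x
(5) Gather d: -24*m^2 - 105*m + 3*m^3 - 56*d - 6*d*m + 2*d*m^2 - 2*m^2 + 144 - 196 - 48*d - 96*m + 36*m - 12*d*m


(1) = -24*b^2 + b*(-8*y - 28) + 2*y^2 + 10*y + 12
(2) = m^2*(105*n + 35) + m*(-27*n^2 - 69*n - 20) - 6*n^3 + 22*n^2 + 8*n
(3) = 10*a^2 - 38*a + 24
(4) = m^2*(-112*x - 168) + m*(80*x^2 + 54*x - 99) + 32*x^3 - 12*x^2 - 62*x + 42
(5) = d*(2*m^2 - 18*m - 104) + 3*m^3 - 26*m^2 - 165*m - 52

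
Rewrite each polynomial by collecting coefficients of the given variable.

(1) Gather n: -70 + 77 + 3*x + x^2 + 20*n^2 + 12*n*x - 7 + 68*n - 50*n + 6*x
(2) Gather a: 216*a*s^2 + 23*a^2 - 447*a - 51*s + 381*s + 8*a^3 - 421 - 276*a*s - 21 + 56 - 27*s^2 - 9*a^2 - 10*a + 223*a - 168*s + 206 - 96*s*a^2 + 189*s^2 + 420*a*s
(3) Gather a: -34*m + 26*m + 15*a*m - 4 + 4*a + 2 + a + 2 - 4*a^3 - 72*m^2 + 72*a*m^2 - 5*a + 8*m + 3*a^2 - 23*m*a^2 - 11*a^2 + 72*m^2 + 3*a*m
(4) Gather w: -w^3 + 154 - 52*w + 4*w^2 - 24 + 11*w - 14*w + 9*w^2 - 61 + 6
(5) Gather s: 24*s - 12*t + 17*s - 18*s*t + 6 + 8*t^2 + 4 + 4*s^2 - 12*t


(1) = 20*n^2 + n*(12*x + 18) + x^2 + 9*x
(2) = 8*a^3 + a^2*(14 - 96*s) + a*(216*s^2 + 144*s - 234) + 162*s^2 + 162*s - 180
(3) = -4*a^3 + a^2*(-23*m - 8) + a*(72*m^2 + 18*m)
(4) = -w^3 + 13*w^2 - 55*w + 75
(5) = 4*s^2 + s*(41 - 18*t) + 8*t^2 - 24*t + 10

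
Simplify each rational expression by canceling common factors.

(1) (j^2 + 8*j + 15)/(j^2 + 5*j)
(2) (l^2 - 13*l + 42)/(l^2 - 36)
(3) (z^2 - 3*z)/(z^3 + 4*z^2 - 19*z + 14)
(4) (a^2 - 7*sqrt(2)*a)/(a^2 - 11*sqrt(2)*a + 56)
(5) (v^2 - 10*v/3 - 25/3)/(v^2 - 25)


(1) = (j + 3)/j
(2) = (l - 7)/(l + 6)
(3) = (z^2 - 3*z)/(z^3 + 4*z^2 - 19*z + 14)
(4) = a/(a - 4*sqrt(2))
(5) = (3*v + 5)/(3*v + 15)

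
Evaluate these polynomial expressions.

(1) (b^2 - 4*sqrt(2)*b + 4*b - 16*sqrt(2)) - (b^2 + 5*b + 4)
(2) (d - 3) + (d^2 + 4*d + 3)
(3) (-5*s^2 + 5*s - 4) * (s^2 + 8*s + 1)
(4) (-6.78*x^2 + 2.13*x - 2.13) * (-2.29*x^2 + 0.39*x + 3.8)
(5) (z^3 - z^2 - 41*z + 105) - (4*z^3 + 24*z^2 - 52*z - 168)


(1) = -4*sqrt(2)*b - b - 16*sqrt(2) - 4
(2) = d^2 + 5*d
(3) = -5*s^4 - 35*s^3 + 31*s^2 - 27*s - 4
(4) = 15.5262*x^4 - 7.5219*x^3 - 20.0556*x^2 + 7.2633*x - 8.094
(5) = -3*z^3 - 25*z^2 + 11*z + 273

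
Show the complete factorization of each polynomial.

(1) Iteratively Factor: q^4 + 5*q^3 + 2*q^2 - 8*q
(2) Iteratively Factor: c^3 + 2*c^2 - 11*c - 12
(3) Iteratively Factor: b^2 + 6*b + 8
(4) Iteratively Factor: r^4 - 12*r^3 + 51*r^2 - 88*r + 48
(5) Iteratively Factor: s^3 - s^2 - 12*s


(1) = (q + 4)*(q^3 + q^2 - 2*q) = q*(q + 4)*(q^2 + q - 2) = q*(q + 2)*(q + 4)*(q - 1)
(2) = (c + 4)*(c^2 - 2*c - 3) = (c - 3)*(c + 4)*(c + 1)
(3) = (b + 2)*(b + 4)
(4) = (r - 3)*(r^3 - 9*r^2 + 24*r - 16) = (r - 3)*(r - 1)*(r^2 - 8*r + 16) = (r - 4)*(r - 3)*(r - 1)*(r - 4)
(5) = (s - 4)*(s^2 + 3*s) = s*(s - 4)*(s + 3)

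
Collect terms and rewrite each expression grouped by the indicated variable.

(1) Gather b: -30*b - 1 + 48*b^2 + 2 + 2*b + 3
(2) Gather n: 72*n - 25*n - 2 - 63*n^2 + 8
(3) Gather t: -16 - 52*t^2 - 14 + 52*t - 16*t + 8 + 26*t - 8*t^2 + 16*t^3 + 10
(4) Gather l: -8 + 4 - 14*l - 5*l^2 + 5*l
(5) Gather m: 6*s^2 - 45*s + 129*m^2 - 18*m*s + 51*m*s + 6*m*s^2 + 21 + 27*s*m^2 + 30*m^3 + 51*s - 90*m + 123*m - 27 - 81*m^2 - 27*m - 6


(1) = 48*b^2 - 28*b + 4
(2) = -63*n^2 + 47*n + 6
(3) = 16*t^3 - 60*t^2 + 62*t - 12
(4) = -5*l^2 - 9*l - 4
(5) = 30*m^3 + m^2*(27*s + 48) + m*(6*s^2 + 33*s + 6) + 6*s^2 + 6*s - 12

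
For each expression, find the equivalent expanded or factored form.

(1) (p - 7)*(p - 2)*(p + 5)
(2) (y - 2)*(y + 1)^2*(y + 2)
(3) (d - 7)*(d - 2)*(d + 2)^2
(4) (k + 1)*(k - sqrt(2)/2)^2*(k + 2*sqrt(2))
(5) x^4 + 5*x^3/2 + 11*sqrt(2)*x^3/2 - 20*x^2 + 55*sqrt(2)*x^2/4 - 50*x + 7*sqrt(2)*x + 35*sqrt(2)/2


(1) = p^3 - 4*p^2 - 31*p + 70
(2) = y^4 + 2*y^3 - 3*y^2 - 8*y - 4
(3) = d^4 - 5*d^3 - 18*d^2 + 20*d + 56
(4) = k^4 + k^3 + sqrt(2)*k^3 - 7*k^2/2 + sqrt(2)*k^2 - 7*k/2 + sqrt(2)*k + sqrt(2)
(5) = (x + 5/2)*(x - sqrt(2))*(x - sqrt(2)/2)*(x + 7*sqrt(2))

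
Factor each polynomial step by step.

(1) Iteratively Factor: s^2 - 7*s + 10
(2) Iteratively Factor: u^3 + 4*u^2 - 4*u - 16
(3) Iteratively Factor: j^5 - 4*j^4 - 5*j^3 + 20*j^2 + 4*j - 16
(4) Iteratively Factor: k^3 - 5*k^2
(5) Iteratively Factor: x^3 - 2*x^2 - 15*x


(1) = (s - 2)*(s - 5)
(2) = (u - 2)*(u^2 + 6*u + 8) = (u - 2)*(u + 2)*(u + 4)
(3) = (j - 1)*(j^4 - 3*j^3 - 8*j^2 + 12*j + 16) = (j - 1)*(j + 1)*(j^3 - 4*j^2 - 4*j + 16) = (j - 4)*(j - 1)*(j + 1)*(j^2 - 4) = (j - 4)*(j - 2)*(j - 1)*(j + 1)*(j + 2)
(4) = (k - 5)*(k^2) = k*(k - 5)*(k)
(5) = (x - 5)*(x^2 + 3*x) = (x - 5)*(x + 3)*(x)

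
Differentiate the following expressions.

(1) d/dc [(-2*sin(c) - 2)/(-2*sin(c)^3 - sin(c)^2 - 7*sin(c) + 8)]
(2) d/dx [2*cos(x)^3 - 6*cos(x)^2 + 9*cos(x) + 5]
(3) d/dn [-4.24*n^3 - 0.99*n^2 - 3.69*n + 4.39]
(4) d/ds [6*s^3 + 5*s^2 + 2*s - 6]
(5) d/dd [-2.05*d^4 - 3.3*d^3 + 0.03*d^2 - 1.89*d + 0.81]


(1) = 2*(-7*sin(c)^2 - 5*sin(c) + sin(3*c) - 15)*cos(c)/(2*sin(c)^3 + sin(c)^2 + 7*sin(c) - 8)^2
(2) = 3*(4*cos(x) - cos(2*x) - 4)*sin(x)
(3) = -12.72*n^2 - 1.98*n - 3.69
(4) = 18*s^2 + 10*s + 2
(5) = -8.2*d^3 - 9.9*d^2 + 0.06*d - 1.89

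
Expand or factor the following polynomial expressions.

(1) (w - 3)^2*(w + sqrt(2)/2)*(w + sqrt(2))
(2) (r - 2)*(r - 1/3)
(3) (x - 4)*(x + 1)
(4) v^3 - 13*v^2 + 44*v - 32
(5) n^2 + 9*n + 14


(1) = w^4 - 6*w^3 + 3*sqrt(2)*w^3/2 - 9*sqrt(2)*w^2 + 10*w^2 - 6*w + 27*sqrt(2)*w/2 + 9
(2) = r^2 - 7*r/3 + 2/3
(3) = x^2 - 3*x - 4
(4) = (v - 8)*(v - 4)*(v - 1)
(5) = (n + 2)*(n + 7)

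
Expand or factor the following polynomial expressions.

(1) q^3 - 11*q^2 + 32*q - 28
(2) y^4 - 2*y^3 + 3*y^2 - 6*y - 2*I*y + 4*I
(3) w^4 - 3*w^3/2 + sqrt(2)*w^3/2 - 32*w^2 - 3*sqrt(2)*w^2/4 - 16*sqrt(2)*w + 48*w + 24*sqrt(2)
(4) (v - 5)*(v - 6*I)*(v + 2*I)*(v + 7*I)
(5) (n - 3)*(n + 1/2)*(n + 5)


(1) = (q - 7)*(q - 2)^2
(2) = (y - 2)*(y - I)^2*(y + 2*I)
(3) = (w - 3/2)*(w - 4*sqrt(2))*(w + sqrt(2)/2)*(w + 4*sqrt(2))
(4) = v^4 - 5*v^3 + 3*I*v^3 + 40*v^2 - 15*I*v^2 - 200*v + 84*I*v - 420*I
(5) = n^3 + 5*n^2/2 - 14*n - 15/2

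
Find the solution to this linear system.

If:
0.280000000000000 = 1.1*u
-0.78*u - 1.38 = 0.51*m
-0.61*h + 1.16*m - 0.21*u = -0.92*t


Then:
h = 1.50819672131148*t - 5.97356009467871
m = -3.10
u = 0.25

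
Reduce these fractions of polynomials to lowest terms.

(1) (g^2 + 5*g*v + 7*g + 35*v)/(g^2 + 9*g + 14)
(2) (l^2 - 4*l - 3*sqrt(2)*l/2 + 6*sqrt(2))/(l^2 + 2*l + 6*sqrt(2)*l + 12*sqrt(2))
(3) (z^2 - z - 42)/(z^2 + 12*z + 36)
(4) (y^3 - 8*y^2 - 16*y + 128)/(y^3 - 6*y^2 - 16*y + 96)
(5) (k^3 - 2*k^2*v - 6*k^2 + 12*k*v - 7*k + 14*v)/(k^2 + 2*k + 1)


(1) = (g + 5*v)/(g + 2)
(2) = (2*l^2 + l*(-8 - 3*sqrt(2)) + 12*sqrt(2))/(2*l^2 + l*(4 + 12*sqrt(2)) + 24*sqrt(2))
(3) = (z - 7)/(z + 6)
(4) = (y - 8)/(y - 6)
(5) = (k^2 - 2*k*v - 7*k + 14*v)/(k + 1)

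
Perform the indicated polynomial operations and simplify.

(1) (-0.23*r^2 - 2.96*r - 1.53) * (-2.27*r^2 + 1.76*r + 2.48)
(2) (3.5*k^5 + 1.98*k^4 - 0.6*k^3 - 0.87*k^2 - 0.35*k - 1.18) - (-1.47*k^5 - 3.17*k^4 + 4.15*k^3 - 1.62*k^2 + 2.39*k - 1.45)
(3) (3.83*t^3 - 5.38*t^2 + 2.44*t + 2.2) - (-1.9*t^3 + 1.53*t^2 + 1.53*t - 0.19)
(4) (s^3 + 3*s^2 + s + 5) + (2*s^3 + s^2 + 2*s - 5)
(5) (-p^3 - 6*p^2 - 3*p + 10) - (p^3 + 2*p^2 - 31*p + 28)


(1) = 0.5221*r^4 + 6.3144*r^3 - 2.3069*r^2 - 10.0336*r - 3.7944
(2) = 4.97*k^5 + 5.15*k^4 - 4.75*k^3 + 0.75*k^2 - 2.74*k + 0.27
(3) = 5.73*t^3 - 6.91*t^2 + 0.91*t + 2.39
(4) = 3*s^3 + 4*s^2 + 3*s
(5) = -2*p^3 - 8*p^2 + 28*p - 18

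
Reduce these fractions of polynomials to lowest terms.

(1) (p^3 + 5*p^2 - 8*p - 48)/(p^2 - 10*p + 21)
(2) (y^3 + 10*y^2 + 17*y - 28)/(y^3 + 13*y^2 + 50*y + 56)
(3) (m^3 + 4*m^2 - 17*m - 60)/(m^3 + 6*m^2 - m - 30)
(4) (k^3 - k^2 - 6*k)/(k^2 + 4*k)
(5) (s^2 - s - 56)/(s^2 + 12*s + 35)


(1) = (p^2 + 8*p + 16)/(p - 7)
(2) = (y - 1)/(y + 2)
(3) = (m - 4)/(m - 2)
(4) = (k^2 - k - 6)/(k + 4)
(5) = (s - 8)/(s + 5)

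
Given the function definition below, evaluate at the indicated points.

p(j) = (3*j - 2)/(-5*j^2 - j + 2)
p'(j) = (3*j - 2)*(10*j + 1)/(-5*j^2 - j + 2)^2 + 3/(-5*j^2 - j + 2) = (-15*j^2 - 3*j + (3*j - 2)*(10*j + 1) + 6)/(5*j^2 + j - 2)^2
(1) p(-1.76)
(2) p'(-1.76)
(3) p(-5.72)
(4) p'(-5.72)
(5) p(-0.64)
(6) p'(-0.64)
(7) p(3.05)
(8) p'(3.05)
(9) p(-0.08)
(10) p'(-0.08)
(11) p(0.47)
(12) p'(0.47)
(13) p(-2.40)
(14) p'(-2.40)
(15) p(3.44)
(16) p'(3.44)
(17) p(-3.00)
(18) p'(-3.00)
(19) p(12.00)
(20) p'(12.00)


(1) = 0.62
(2) = 0.62
(3) = 0.12
(4) = 0.03
(5) = -6.62
(6) = 65.47
(7) = -0.15
(8) = 0.04
(9) = -1.09
(10) = 1.36
(11) = -1.39
(12) = -11.52
(13) = 0.38
(14) = 0.23
(15) = -0.14
(16) = 0.03
(17) = 0.28
(18) = 0.12
(19) = -0.05
(20) = 0.00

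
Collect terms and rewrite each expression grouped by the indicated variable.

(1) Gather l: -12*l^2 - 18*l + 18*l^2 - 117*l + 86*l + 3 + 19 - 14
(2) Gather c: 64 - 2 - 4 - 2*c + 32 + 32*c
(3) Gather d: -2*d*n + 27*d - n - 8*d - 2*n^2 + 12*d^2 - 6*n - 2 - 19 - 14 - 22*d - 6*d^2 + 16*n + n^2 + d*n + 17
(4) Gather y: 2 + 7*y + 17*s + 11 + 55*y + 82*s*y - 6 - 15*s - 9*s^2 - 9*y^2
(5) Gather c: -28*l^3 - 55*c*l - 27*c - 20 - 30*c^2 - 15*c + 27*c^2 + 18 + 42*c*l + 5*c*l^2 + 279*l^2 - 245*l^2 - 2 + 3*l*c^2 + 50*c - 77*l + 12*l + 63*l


(1) = 6*l^2 - 49*l + 8
(2) = 30*c + 90
(3) = 6*d^2 + d*(-n - 3) - n^2 + 9*n - 18
(4) = -9*s^2 + 2*s - 9*y^2 + y*(82*s + 62) + 7
(5) = c^2*(3*l - 3) + c*(5*l^2 - 13*l + 8) - 28*l^3 + 34*l^2 - 2*l - 4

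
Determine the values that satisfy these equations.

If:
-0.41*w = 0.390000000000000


Then:
w = -0.95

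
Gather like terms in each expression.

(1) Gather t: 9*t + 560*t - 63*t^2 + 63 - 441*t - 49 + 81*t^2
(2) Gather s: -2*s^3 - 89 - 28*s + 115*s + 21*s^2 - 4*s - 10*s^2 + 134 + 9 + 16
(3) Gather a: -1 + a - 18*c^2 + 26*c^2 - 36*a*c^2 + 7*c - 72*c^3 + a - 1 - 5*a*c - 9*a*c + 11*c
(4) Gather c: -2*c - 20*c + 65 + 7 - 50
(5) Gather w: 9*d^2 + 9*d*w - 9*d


(1) = 18*t^2 + 128*t + 14
(2) = -2*s^3 + 11*s^2 + 83*s + 70
(3) = a*(-36*c^2 - 14*c + 2) - 72*c^3 + 8*c^2 + 18*c - 2
(4) = 22 - 22*c
(5) = 9*d^2 + 9*d*w - 9*d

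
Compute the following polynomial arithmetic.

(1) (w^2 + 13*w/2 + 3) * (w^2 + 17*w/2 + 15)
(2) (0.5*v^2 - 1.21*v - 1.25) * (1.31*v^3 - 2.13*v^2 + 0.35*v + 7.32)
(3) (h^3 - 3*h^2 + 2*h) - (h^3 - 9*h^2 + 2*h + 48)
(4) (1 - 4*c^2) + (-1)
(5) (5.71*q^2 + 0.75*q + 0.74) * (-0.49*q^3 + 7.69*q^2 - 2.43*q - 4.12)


(1) = w^4 + 15*w^3 + 293*w^2/4 + 123*w + 45
(2) = 0.655*v^5 - 2.6501*v^4 + 1.1148*v^3 + 5.899*v^2 - 9.2947*v - 9.15
(3) = 6*h^2 - 48
(4) = -4*c^2
(5) = -2.7979*q^5 + 43.5424*q^4 - 8.4704*q^3 - 19.6571*q^2 - 4.8882*q - 3.0488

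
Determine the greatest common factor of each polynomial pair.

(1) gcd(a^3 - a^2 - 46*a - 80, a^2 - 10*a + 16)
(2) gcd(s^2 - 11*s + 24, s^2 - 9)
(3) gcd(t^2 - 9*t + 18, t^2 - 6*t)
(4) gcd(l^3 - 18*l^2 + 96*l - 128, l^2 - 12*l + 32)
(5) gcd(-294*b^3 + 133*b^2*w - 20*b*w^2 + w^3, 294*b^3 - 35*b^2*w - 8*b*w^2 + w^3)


(1) = gcd((a - 8)*(a + 2)*(a + 5), (a - 8)*(a - 2)) = a - 8
(2) = gcd((s - 8)*(s - 3), (s - 3)*(s + 3)) = s - 3
(3) = gcd((t - 6)*(t - 3), t*(t - 6)) = t - 6
(4) = l - 8
(5) = 49*b^2 - 14*b*w + w^2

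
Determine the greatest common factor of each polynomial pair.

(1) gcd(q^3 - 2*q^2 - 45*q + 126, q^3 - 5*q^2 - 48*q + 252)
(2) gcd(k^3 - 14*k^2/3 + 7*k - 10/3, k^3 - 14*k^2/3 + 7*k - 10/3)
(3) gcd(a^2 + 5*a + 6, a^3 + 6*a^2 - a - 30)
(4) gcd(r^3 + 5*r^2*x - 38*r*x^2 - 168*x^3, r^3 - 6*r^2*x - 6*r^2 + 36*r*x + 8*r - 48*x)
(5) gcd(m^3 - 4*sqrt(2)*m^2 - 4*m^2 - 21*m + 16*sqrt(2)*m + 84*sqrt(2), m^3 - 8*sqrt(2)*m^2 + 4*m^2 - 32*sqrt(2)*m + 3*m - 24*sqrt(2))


(1) = q^2 + q - 42
(2) = gcd((k - 2)*(k - 5/3)*(k - 1), (k - 2)*(k - 5/3)*(k - 1)) = k^3 - 14*k^2/3 + 7*k - 10/3
(3) = a + 3
(4) = gcd((r - 6*x)*(r + 4*x)*(r + 7*x), (r - 4)*(r - 2)*(r - 6*x)) = -r + 6*x
(5) = m + 3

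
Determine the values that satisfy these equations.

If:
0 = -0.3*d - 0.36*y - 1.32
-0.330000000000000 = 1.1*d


Then:
d = -0.30
y = -3.42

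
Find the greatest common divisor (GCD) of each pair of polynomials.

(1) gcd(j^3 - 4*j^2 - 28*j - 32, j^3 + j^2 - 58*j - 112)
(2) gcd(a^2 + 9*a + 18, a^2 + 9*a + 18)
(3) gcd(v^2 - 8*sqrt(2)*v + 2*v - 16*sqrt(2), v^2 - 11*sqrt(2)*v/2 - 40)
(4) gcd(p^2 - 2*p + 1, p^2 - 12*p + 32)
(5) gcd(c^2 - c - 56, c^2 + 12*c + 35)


(1) = gcd((j - 8)*(j + 2)^2, (j - 8)*(j + 2)*(j + 7)) = j^2 - 6*j - 16
(2) = gcd((a + 3)*(a + 6), (a + 3)*(a + 6)) = a^2 + 9*a + 18
(3) = v - 8*sqrt(2)
(4) = gcd((p - 1)^2, (p - 8)*(p - 4)) = 1
(5) = gcd((c - 8)*(c + 7), (c + 5)*(c + 7)) = c + 7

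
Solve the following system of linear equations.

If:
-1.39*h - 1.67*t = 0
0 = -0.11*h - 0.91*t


Then:
h = 0.00
t = 0.00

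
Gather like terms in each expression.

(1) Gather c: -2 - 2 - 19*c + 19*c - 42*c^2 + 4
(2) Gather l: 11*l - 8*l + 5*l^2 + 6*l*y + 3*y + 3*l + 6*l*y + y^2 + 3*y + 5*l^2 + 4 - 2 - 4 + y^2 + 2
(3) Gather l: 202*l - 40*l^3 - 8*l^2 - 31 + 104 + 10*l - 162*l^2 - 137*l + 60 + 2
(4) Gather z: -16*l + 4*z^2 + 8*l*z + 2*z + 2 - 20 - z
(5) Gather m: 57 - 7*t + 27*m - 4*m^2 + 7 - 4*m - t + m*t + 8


(1) = -42*c^2
(2) = 10*l^2 + l*(12*y + 6) + 2*y^2 + 6*y
(3) = -40*l^3 - 170*l^2 + 75*l + 135
(4) = -16*l + 4*z^2 + z*(8*l + 1) - 18
(5) = -4*m^2 + m*(t + 23) - 8*t + 72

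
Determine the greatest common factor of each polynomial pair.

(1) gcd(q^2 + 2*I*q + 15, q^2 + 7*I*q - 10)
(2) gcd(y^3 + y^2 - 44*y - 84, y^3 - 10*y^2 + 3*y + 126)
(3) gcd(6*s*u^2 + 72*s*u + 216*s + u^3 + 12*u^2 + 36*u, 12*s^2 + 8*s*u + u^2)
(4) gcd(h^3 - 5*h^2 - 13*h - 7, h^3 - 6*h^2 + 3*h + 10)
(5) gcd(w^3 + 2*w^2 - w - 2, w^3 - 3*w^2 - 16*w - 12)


(1) = q + 5*I
(2) = gcd((y - 7)*(y + 2)*(y + 6), (y - 7)*(y - 6)*(y + 3)) = y - 7
(3) = 6*s + u
(4) = h + 1
(5) = w^2 + 3*w + 2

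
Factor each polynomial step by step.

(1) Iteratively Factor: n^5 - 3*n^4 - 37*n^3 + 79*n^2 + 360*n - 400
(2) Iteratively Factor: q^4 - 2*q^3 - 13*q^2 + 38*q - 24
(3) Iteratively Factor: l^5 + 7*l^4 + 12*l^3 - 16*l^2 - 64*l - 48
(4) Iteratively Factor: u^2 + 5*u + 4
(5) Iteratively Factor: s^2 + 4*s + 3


(1) = (n + 4)*(n^4 - 7*n^3 - 9*n^2 + 115*n - 100) = (n - 5)*(n + 4)*(n^3 - 2*n^2 - 19*n + 20) = (n - 5)*(n + 4)^2*(n^2 - 6*n + 5) = (n - 5)^2*(n + 4)^2*(n - 1)
(2) = (q - 1)*(q^3 - q^2 - 14*q + 24) = (q - 3)*(q - 1)*(q^2 + 2*q - 8) = (q - 3)*(q - 2)*(q - 1)*(q + 4)
(3) = (l + 2)*(l^4 + 5*l^3 + 2*l^2 - 20*l - 24) = (l + 2)*(l + 3)*(l^3 + 2*l^2 - 4*l - 8) = (l - 2)*(l + 2)*(l + 3)*(l^2 + 4*l + 4) = (l - 2)*(l + 2)^2*(l + 3)*(l + 2)
(4) = (u + 4)*(u + 1)
(5) = (s + 1)*(s + 3)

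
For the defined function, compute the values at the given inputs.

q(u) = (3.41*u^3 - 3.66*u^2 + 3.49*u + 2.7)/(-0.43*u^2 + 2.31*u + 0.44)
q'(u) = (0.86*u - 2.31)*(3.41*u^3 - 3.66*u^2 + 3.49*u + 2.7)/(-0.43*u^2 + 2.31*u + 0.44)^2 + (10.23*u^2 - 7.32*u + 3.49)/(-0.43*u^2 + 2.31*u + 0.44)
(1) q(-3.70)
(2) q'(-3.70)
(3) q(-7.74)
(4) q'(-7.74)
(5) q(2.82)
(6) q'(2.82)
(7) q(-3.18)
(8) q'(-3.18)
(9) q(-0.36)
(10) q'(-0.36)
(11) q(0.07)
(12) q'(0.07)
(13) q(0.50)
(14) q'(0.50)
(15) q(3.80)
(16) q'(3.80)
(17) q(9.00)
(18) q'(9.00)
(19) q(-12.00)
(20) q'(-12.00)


(1) = 16.65
(2) = -5.66
(3) = 42.24
(4) = -6.81
(5) = 16.95
(6) = 18.72
(7) = 13.78
(8) = -5.39
(9) = -1.81
(10) = -27.26
(11) = 4.88
(12) = -13.27
(13) = 2.66
(14) = -1.76
(15) = 49.93
(16) = 56.91
(17) = -163.50
(18) = 8.94
(19) = 72.41
(20) = -7.29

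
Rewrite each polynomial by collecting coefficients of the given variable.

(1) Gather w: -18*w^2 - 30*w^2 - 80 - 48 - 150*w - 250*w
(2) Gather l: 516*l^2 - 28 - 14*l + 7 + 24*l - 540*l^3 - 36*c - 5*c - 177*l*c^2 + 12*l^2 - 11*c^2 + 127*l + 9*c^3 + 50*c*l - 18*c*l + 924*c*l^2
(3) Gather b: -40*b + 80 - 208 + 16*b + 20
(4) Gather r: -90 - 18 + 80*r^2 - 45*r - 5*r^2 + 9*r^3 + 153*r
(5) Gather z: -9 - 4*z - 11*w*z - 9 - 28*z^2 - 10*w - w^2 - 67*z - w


(1) = -48*w^2 - 400*w - 128
(2) = 9*c^3 - 11*c^2 - 41*c - 540*l^3 + l^2*(924*c + 528) + l*(-177*c^2 + 32*c + 137) - 21
(3) = -24*b - 108
(4) = 9*r^3 + 75*r^2 + 108*r - 108
(5) = -w^2 - 11*w - 28*z^2 + z*(-11*w - 71) - 18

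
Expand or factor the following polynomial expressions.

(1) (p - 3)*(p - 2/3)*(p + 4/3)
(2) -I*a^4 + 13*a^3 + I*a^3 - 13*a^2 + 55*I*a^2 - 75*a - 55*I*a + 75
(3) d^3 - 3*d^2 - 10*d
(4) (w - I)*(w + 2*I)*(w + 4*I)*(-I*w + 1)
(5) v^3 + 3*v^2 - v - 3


(1) = p^3 - 7*p^2/3 - 26*p/9 + 8/3
(2) = (a + 3*I)*(a + 5*I)^2*(-I*a + I)
(3) = d*(d - 5)*(d + 2)
(4) = -I*w^4 + 6*w^3 + 7*I*w^2 + 6*w + 8*I
(5) = (v - 1)*(v + 1)*(v + 3)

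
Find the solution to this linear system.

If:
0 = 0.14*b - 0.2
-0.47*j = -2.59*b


Then:
b = 1.43
j = 7.87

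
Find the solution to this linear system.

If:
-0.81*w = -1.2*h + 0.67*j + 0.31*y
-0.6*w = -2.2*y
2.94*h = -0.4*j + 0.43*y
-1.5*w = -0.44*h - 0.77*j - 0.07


Then:
h = 0.01
j = -0.03
w = 0.03
y = 0.01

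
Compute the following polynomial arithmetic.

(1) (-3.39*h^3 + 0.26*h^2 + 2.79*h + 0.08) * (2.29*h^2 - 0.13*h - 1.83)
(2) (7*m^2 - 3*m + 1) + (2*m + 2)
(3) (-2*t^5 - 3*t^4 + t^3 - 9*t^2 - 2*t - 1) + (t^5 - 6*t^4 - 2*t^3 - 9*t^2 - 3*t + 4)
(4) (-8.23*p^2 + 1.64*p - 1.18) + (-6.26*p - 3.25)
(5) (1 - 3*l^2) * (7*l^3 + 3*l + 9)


(1) = -7.7631*h^5 + 1.0361*h^4 + 12.559*h^3 - 0.6553*h^2 - 5.1161*h - 0.1464
(2) = 7*m^2 - m + 3
(3) = -t^5 - 9*t^4 - t^3 - 18*t^2 - 5*t + 3
(4) = -8.23*p^2 - 4.62*p - 4.43
(5) = -21*l^5 - 2*l^3 - 27*l^2 + 3*l + 9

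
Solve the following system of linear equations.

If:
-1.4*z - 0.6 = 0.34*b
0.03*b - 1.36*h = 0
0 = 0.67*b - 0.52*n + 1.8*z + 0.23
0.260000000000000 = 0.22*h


Then:
b = 53.58
h = 1.18
n = 22.95
z = -13.44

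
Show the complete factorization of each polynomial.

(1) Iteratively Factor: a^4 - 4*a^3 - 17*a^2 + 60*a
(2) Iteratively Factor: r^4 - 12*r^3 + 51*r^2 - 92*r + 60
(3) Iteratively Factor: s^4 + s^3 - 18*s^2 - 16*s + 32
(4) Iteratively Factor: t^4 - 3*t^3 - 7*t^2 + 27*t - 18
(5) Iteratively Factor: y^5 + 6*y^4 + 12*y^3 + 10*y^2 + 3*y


(1) = (a + 4)*(a^3 - 8*a^2 + 15*a) = a*(a + 4)*(a^2 - 8*a + 15) = a*(a - 5)*(a + 4)*(a - 3)
(2) = (r - 2)*(r^3 - 10*r^2 + 31*r - 30) = (r - 3)*(r - 2)*(r^2 - 7*r + 10) = (r - 3)*(r - 2)^2*(r - 5)
(3) = (s + 4)*(s^3 - 3*s^2 - 6*s + 8) = (s + 2)*(s + 4)*(s^2 - 5*s + 4) = (s - 4)*(s + 2)*(s + 4)*(s - 1)
(4) = (t - 2)*(t^3 - t^2 - 9*t + 9) = (t - 2)*(t + 3)*(t^2 - 4*t + 3) = (t - 3)*(t - 2)*(t + 3)*(t - 1)
(5) = (y + 3)*(y^4 + 3*y^3 + 3*y^2 + y) = (y + 1)*(y + 3)*(y^3 + 2*y^2 + y) = (y + 1)^2*(y + 3)*(y^2 + y) = (y + 1)^3*(y + 3)*(y)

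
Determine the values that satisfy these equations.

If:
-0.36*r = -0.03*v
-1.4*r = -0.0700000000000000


Then:
r = 0.05
v = 0.60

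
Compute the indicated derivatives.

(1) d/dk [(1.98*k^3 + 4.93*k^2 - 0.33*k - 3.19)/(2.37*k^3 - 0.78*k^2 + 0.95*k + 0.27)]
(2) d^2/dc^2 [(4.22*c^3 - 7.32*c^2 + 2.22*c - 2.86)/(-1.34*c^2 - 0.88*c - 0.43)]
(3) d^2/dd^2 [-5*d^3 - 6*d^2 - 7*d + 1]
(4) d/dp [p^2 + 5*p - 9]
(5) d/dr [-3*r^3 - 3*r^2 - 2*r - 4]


(1) = (-13.2285*k^4 + 5.3262*k^3 + 28.7108*k^2 - 2.3142*k + 2.9414)/(5.6169*k^6 - 3.6972*k^5 + 5.1114*k^4 - 0.2022*k^3 + 0.4813*k^2 + 0.513*k + 0.0729)
(2) = (-26.90876*c^3 - 4.075296*c^2 + 23.228388*c + 5.520736)/(2.406104*c^6 + 4.740384*c^5 + 5.429412*c^4 + 3.723808*c^3 + 1.742274*c^2 + 0.488136*c + 0.079507)
(3) = -30*d - 12
(4) = 2*p + 5
(5) = -9*r^2 - 6*r - 2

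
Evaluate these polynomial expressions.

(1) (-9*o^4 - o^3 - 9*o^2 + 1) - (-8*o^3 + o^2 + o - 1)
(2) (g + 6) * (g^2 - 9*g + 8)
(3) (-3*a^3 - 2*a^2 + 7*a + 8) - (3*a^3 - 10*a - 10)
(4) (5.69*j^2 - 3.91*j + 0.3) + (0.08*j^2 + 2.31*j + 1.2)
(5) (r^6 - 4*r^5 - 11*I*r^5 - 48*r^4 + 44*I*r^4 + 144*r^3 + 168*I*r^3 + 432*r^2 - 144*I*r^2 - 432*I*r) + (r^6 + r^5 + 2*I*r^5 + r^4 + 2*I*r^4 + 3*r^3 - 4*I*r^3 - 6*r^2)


(1) = -9*o^4 + 7*o^3 - 10*o^2 - o + 2
(2) = g^3 - 3*g^2 - 46*g + 48
(3) = -6*a^3 - 2*a^2 + 17*a + 18
(4) = 5.77*j^2 - 1.6*j + 1.5
(5) = 2*r^6 - 3*r^5 - 9*I*r^5 - 47*r^4 + 46*I*r^4 + 147*r^3 + 164*I*r^3 + 426*r^2 - 144*I*r^2 - 432*I*r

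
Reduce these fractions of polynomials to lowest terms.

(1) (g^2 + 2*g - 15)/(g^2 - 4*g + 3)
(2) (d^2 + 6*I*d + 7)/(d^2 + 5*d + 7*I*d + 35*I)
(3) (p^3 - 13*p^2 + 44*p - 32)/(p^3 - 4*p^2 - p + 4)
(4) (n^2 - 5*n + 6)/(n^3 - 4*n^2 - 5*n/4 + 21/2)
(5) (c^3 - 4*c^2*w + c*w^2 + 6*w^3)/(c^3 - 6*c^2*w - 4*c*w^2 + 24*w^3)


(1) = (g + 5)/(g - 1)
(2) = (d - I)/(d + 5)
(3) = (p - 8)/(p + 1)
(4) = (4*n - 12)/(4*n^2 - 8*n - 21)
(5) = (-c^2 + 2*c*w + 3*w^2)/(-c^2 + 4*c*w + 12*w^2)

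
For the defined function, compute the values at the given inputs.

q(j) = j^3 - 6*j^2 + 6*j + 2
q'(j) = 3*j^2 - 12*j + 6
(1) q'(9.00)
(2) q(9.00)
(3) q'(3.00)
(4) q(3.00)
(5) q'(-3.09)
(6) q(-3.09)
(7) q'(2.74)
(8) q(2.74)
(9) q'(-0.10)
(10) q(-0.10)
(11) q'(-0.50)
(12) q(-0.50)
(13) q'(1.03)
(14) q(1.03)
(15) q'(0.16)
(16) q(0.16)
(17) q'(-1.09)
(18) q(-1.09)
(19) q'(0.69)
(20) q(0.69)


(1) = 141.00
(2) = 299.00
(3) = -3.00
(4) = -7.00
(5) = 71.72
(6) = -103.33
(7) = -4.36
(8) = -6.03
(9) = 7.23
(10) = 1.34
(11) = 12.75
(12) = -2.62
(13) = -3.18
(14) = 2.91
(15) = 4.16
(16) = 2.81
(17) = 22.64
(18) = -12.96
(19) = -0.85
(20) = 3.61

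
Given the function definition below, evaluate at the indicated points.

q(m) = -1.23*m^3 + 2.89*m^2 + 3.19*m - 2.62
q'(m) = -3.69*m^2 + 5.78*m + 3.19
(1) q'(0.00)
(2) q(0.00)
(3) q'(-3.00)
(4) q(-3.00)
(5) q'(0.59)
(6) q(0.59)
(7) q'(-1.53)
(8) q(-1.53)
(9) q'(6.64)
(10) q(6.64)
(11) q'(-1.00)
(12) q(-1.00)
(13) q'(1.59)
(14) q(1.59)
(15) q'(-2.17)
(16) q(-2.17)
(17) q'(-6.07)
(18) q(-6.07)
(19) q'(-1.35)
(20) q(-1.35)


(1) = 3.19
(2) = -2.62
(3) = -47.36
(4) = 47.03
(5) = 5.32
(6) = 0.02
(7) = -14.29
(8) = 3.67
(9) = -121.12
(10) = -214.11
(11) = -6.28
(12) = -1.69
(13) = 3.05
(14) = 4.81
(15) = -26.73
(16) = 16.63
(17) = -167.85
(18) = 359.59
(19) = -11.34
(20) = 1.37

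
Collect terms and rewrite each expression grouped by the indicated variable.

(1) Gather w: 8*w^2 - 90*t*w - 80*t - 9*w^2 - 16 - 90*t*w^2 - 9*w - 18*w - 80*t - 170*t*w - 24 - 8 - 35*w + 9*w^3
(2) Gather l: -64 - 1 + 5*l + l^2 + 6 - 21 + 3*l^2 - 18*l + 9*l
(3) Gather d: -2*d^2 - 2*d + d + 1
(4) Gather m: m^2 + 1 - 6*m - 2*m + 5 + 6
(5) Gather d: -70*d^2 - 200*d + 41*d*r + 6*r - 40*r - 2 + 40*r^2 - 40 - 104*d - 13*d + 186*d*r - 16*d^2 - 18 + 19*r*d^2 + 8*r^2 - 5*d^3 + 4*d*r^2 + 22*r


(1) = -160*t + 9*w^3 + w^2*(-90*t - 1) + w*(-260*t - 62) - 48
(2) = 4*l^2 - 4*l - 80
(3) = -2*d^2 - d + 1
(4) = m^2 - 8*m + 12
(5) = -5*d^3 + d^2*(19*r - 86) + d*(4*r^2 + 227*r - 317) + 48*r^2 - 12*r - 60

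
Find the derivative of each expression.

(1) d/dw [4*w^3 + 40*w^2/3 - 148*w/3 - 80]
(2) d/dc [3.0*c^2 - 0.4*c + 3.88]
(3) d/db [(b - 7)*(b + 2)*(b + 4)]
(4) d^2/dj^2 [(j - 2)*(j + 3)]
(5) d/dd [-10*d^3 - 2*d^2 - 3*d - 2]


(1) = 12*w^2 + 80*w/3 - 148/3
(2) = 6.0*c - 0.4
(3) = 3*b^2 - 2*b - 34
(4) = 2
(5) = -30*d^2 - 4*d - 3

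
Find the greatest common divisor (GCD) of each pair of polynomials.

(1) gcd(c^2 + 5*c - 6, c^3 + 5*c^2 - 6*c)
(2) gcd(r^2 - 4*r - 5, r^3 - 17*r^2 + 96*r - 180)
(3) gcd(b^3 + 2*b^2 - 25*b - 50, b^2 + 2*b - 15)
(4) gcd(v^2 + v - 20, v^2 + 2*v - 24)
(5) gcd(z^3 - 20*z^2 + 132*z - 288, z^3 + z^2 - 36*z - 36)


(1) = c^2 + 5*c - 6
(2) = r - 5
(3) = gcd((b - 5)*(b + 2)*(b + 5), (b - 3)*(b + 5)) = b + 5
(4) = v - 4
(5) = gcd((z - 8)*(z - 6)^2, (z - 6)*(z + 1)*(z + 6)) = z - 6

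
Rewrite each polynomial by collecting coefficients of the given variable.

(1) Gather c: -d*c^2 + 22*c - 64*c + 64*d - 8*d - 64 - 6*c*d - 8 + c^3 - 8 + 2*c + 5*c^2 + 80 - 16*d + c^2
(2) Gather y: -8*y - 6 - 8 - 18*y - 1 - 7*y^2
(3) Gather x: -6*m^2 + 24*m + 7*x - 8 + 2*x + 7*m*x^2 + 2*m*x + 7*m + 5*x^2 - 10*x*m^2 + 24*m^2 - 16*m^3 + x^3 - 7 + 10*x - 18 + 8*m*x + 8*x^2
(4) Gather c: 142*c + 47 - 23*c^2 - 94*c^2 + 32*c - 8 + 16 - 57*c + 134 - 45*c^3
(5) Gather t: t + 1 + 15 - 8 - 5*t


(1) = c^3 + c^2*(6 - d) + c*(-6*d - 40) + 40*d
(2) = -7*y^2 - 26*y - 15
(3) = -16*m^3 + 18*m^2 + 31*m + x^3 + x^2*(7*m + 13) + x*(-10*m^2 + 10*m + 19) - 33
(4) = -45*c^3 - 117*c^2 + 117*c + 189
(5) = 8 - 4*t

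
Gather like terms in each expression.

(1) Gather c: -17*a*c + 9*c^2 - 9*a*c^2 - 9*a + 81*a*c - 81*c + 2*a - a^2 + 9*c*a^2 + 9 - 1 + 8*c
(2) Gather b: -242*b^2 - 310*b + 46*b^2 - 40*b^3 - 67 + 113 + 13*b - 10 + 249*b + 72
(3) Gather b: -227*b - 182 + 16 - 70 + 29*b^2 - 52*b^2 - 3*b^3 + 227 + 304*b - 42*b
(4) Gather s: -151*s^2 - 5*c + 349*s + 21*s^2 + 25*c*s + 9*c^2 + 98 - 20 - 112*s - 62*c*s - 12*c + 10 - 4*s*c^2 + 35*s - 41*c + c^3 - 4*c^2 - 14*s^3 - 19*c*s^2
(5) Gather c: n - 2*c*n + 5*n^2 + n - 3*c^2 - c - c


(1) = -a^2 - 7*a + c^2*(9 - 9*a) + c*(9*a^2 + 64*a - 73) + 8
(2) = -40*b^3 - 196*b^2 - 48*b + 108
(3) = -3*b^3 - 23*b^2 + 35*b - 9
(4) = c^3 + 5*c^2 - 58*c - 14*s^3 + s^2*(-19*c - 130) + s*(-4*c^2 - 37*c + 272) + 88
(5) = -3*c^2 + c*(-2*n - 2) + 5*n^2 + 2*n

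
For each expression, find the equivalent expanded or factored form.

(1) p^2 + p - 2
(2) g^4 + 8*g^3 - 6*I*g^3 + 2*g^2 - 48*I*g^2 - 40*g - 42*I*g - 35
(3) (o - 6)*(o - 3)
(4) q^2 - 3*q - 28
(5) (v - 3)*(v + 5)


(1) = (p - 1)*(p + 2)
(2) = (g + 1)*(g + 7)*(g - 5*I)*(g - I)
(3) = o^2 - 9*o + 18
(4) = (q - 7)*(q + 4)
(5) = v^2 + 2*v - 15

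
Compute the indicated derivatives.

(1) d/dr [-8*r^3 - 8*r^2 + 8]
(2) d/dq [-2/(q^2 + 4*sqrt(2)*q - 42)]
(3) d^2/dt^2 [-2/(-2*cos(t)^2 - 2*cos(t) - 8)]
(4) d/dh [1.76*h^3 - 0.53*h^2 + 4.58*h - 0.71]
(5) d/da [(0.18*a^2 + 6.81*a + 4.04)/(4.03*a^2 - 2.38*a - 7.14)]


(1) = 8*r*(-3*r - 2)
(2) = 4*(q + 2*sqrt(2))/(q^2 + 4*sqrt(2)*q - 42)^2
(3) = (-4*sin(t)^4 - 13*sin(t)^2 + 31*cos(t)/4 - 3*cos(3*t)/4 + 11)/(-sin(t)^2 + cos(t) + 5)^3
(4) = 5.28*h^2 - 1.06*h + 4.58
(5) = (-27.8727*a^2 - 35.1328*a - 39.0082)/(16.2409*a^4 - 19.1828*a^3 - 51.884*a^2 + 33.9864*a + 50.9796)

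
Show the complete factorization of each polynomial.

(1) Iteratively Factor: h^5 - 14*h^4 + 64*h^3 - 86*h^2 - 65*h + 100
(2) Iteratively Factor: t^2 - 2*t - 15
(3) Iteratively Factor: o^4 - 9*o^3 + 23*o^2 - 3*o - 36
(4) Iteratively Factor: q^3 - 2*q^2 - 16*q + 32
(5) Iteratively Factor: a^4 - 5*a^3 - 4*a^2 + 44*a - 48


(1) = (h - 1)*(h^4 - 13*h^3 + 51*h^2 - 35*h - 100) = (h - 5)*(h - 1)*(h^3 - 8*h^2 + 11*h + 20) = (h - 5)*(h - 1)*(h + 1)*(h^2 - 9*h + 20) = (h - 5)*(h - 4)*(h - 1)*(h + 1)*(h - 5)
(2) = (t - 5)*(t + 3)
(3) = (o - 3)*(o^3 - 6*o^2 + 5*o + 12) = (o - 3)*(o + 1)*(o^2 - 7*o + 12) = (o - 3)^2*(o + 1)*(o - 4)
(4) = (q + 4)*(q^2 - 6*q + 8) = (q - 2)*(q + 4)*(q - 4)
(5) = (a - 4)*(a^3 - a^2 - 8*a + 12) = (a - 4)*(a - 2)*(a^2 + a - 6) = (a - 4)*(a - 2)*(a + 3)*(a - 2)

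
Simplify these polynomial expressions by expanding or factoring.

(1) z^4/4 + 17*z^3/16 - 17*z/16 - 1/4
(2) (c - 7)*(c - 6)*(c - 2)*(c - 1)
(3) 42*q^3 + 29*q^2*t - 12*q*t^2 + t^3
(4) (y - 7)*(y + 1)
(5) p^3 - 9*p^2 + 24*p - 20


(1) = (z/4 + 1)*(z - 1)*(z + 1/4)*(z + 1)
(2) = c^4 - 16*c^3 + 83*c^2 - 152*c + 84
(3) = (-7*q + t)*(-6*q + t)*(q + t)
(4) = y^2 - 6*y - 7
(5) = (p - 5)*(p - 2)^2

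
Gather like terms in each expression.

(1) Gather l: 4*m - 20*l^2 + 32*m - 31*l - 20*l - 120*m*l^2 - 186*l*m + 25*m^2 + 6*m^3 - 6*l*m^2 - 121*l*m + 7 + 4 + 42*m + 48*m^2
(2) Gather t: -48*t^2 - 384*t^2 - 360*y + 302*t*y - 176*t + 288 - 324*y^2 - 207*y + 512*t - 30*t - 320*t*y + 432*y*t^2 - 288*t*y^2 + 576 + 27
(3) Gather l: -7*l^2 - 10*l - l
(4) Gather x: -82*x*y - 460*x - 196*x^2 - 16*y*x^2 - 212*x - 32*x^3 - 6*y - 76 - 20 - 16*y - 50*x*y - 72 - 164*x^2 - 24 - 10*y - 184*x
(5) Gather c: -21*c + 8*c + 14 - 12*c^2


(1) = l^2*(-120*m - 20) + l*(-6*m^2 - 307*m - 51) + 6*m^3 + 73*m^2 + 78*m + 11
(2) = t^2*(432*y - 432) + t*(-288*y^2 - 18*y + 306) - 324*y^2 - 567*y + 891
(3) = -7*l^2 - 11*l
(4) = -32*x^3 + x^2*(-16*y - 360) + x*(-132*y - 856) - 32*y - 192
(5) = -12*c^2 - 13*c + 14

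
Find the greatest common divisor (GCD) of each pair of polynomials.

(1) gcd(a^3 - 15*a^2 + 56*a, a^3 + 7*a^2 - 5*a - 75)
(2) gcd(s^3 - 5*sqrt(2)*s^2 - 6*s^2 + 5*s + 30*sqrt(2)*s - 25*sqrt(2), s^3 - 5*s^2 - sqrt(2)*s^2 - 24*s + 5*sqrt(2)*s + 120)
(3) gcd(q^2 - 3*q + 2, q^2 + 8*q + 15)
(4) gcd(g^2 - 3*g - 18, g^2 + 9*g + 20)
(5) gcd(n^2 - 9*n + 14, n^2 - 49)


(1) = gcd(a*(a - 8)*(a - 7), (a - 3)*(a + 5)^2) = 1
(2) = s - 5
(3) = gcd((q - 2)*(q - 1), (q + 3)*(q + 5)) = 1
(4) = 1
(5) = n - 7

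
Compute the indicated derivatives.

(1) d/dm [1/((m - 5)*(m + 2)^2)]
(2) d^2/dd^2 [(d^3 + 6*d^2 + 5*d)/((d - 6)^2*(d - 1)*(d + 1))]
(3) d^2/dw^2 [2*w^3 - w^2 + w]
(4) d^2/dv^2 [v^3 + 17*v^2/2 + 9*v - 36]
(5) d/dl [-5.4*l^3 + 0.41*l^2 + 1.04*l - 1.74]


(1) = ((5 - m)*(m + 2) - 2*(m - 5)^2)/((m - 5)^3*(m + 2)^3)
(2) = 2*(d^4 + 27*d^3 - 51*d^2 - 103*d + 276)/(d^7 - 27*d^6 + 291*d^5 - 1585*d^4 + 4560*d^3 - 6696*d^2 + 4752*d - 1296)
(3) = 12*w - 2
(4) = 6*v + 17
(5) = -16.2*l^2 + 0.82*l + 1.04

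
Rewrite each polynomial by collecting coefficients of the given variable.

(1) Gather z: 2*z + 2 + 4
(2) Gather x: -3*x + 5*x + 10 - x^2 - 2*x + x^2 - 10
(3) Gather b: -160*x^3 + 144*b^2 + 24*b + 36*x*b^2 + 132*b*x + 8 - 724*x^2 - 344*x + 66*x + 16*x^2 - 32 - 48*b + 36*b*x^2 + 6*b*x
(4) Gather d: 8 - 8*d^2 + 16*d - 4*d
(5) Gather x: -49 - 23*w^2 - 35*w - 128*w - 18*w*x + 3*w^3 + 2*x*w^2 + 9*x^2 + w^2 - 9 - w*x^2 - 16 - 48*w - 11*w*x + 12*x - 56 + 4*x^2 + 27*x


(1) = 2*z + 6
(2) = 0
(3) = b^2*(36*x + 144) + b*(36*x^2 + 138*x - 24) - 160*x^3 - 708*x^2 - 278*x - 24
(4) = -8*d^2 + 12*d + 8
(5) = 3*w^3 - 22*w^2 - 211*w + x^2*(13 - w) + x*(2*w^2 - 29*w + 39) - 130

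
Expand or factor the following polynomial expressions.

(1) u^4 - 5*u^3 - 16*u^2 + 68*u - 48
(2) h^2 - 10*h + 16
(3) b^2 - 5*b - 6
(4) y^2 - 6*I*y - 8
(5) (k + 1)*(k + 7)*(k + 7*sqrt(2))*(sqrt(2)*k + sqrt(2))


(1) = (u - 6)*(u - 2)*(u - 1)*(u + 4)
(2) = (h - 8)*(h - 2)
(3) = (b - 6)*(b + 1)
(4) = (y - 4*I)*(y - 2*I)
(5) = sqrt(2)*k^4 + 9*sqrt(2)*k^3 + 14*k^3 + 15*sqrt(2)*k^2 + 126*k^2 + 7*sqrt(2)*k + 210*k + 98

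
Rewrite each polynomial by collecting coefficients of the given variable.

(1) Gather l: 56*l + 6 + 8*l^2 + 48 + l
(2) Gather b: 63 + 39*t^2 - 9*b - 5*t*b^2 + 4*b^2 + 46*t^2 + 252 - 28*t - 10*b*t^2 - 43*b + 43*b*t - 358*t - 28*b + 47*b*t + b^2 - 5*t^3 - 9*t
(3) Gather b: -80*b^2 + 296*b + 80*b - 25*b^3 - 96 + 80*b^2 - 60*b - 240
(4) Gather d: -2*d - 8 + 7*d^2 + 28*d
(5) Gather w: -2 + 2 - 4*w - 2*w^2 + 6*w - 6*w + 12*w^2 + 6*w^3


(1) = 8*l^2 + 57*l + 54
(2) = b^2*(5 - 5*t) + b*(-10*t^2 + 90*t - 80) - 5*t^3 + 85*t^2 - 395*t + 315
(3) = -25*b^3 + 316*b - 336
(4) = 7*d^2 + 26*d - 8
(5) = 6*w^3 + 10*w^2 - 4*w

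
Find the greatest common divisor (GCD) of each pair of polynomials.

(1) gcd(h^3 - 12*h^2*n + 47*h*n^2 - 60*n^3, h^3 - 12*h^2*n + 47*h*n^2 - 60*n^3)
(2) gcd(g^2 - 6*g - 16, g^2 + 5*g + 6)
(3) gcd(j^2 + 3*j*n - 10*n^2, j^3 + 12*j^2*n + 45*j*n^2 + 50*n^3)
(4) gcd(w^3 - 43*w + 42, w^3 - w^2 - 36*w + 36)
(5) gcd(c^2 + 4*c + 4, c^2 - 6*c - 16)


(1) = gcd((h - 5*n)*(h - 4*n)*(h - 3*n), (h - 5*n)*(h - 4*n)*(h - 3*n)) = h^3 - 12*h^2*n + 47*h*n^2 - 60*n^3
(2) = g + 2
(3) = j + 5*n
(4) = gcd((w - 6)*(w - 1)*(w + 7), (w - 6)*(w - 1)*(w + 6)) = w^2 - 7*w + 6
(5) = gcd((c + 2)^2, (c - 8)*(c + 2)) = c + 2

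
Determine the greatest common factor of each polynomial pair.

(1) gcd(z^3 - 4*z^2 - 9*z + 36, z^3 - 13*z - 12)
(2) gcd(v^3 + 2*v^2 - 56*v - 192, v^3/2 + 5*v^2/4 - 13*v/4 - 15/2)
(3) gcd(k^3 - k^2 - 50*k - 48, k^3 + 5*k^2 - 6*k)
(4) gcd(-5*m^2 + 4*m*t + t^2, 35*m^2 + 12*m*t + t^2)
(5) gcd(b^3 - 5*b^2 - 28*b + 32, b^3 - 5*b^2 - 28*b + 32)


(1) = gcd((z - 4)*(z - 3)*(z + 3), (z - 4)*(z + 1)*(z + 3)) = z^2 - z - 12
(2) = gcd((v - 8)*(v + 4)*(v + 6), (v/2 + 1)*(v - 5/2)*(v + 3)) = 1
(3) = gcd((k - 8)*(k + 1)*(k + 6), k*(k - 1)*(k + 6)) = k + 6
(4) = gcd((-m + t)*(5*m + t), (5*m + t)*(7*m + t)) = 5*m + t
(5) = b^3 - 5*b^2 - 28*b + 32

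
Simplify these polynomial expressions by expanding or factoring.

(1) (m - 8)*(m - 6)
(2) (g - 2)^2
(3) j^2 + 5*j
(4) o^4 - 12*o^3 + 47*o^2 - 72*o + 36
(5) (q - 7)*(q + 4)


(1) = m^2 - 14*m + 48
(2) = g^2 - 4*g + 4
(3) = j*(j + 5)
(4) = (o - 6)*(o - 3)*(o - 2)*(o - 1)
(5) = q^2 - 3*q - 28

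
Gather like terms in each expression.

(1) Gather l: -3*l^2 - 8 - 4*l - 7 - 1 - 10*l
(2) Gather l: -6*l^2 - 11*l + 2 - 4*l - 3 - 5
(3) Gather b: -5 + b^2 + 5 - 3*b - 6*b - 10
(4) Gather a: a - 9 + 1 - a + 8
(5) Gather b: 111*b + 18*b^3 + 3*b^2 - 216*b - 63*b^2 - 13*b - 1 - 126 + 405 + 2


(1) = -3*l^2 - 14*l - 16
(2) = -6*l^2 - 15*l - 6
(3) = b^2 - 9*b - 10
(4) = 0
(5) = 18*b^3 - 60*b^2 - 118*b + 280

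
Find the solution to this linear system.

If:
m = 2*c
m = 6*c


Then:
c = 0
m = 0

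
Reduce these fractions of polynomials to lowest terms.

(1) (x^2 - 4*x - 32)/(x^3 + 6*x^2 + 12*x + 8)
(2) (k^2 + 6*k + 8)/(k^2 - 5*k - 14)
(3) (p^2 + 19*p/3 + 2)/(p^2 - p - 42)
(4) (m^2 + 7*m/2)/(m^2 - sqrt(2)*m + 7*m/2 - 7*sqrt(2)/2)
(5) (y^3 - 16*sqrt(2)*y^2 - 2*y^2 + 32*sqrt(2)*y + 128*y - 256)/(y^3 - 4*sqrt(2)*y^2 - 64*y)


(1) = (x^2 - 4*x - 32)/(x^3 + 6*x^2 + 12*x + 8)
(2) = (k + 4)/(k - 7)
(3) = (3*p + 1)/(3*p - 21)
(4) = 4*m/(4*m - 4*sqrt(2))
(5) = (y^2 + y*(-8*sqrt(2) - 2) + 16*sqrt(2))/(y^2 + 4*sqrt(2)*y)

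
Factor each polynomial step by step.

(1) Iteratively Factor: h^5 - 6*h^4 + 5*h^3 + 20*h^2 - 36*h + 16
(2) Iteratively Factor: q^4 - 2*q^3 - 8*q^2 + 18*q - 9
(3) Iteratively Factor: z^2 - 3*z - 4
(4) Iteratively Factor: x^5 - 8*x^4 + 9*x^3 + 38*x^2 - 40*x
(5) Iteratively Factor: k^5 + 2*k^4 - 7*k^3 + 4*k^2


(1) = (h + 2)*(h^4 - 8*h^3 + 21*h^2 - 22*h + 8) = (h - 4)*(h + 2)*(h^3 - 4*h^2 + 5*h - 2) = (h - 4)*(h - 1)*(h + 2)*(h^2 - 3*h + 2) = (h - 4)*(h - 2)*(h - 1)*(h + 2)*(h - 1)
(2) = (q + 3)*(q^3 - 5*q^2 + 7*q - 3) = (q - 3)*(q + 3)*(q^2 - 2*q + 1) = (q - 3)*(q - 1)*(q + 3)*(q - 1)
(3) = (z - 4)*(z + 1)
(4) = (x - 1)*(x^4 - 7*x^3 + 2*x^2 + 40*x) = x*(x - 1)*(x^3 - 7*x^2 + 2*x + 40) = x*(x - 1)*(x + 2)*(x^2 - 9*x + 20) = x*(x - 4)*(x - 1)*(x + 2)*(x - 5)
(5) = (k - 1)*(k^4 + 3*k^3 - 4*k^2) = k*(k - 1)*(k^3 + 3*k^2 - 4*k) = k*(k - 1)^2*(k^2 + 4*k) = k*(k - 1)^2*(k + 4)*(k)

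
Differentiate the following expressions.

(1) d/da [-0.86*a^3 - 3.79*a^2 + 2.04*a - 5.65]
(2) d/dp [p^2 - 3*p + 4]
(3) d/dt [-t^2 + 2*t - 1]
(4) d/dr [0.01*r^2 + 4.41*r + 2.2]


(1) = -2.58*a^2 - 7.58*a + 2.04
(2) = 2*p - 3
(3) = 2 - 2*t
(4) = 0.02*r + 4.41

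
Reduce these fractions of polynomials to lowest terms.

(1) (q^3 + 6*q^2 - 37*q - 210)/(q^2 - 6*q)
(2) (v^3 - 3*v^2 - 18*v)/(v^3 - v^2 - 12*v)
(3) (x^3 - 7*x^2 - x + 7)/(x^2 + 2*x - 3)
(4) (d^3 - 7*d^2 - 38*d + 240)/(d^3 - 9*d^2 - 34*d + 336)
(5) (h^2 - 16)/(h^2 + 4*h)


(1) = (q^2 + 12*q + 35)/q
(2) = (v - 6)/(v - 4)
(3) = (x^2 - 6*x - 7)/(x + 3)
(4) = (d - 5)/(d - 7)
(5) = (h - 4)/h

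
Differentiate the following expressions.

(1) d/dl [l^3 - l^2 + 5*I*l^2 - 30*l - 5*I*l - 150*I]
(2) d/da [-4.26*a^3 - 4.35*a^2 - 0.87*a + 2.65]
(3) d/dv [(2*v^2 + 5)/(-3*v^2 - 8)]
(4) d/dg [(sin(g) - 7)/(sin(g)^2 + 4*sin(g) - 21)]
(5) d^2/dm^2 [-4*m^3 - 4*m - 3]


(1) = 3*l^2 + l*(-2 + 10*I) - 30 - 5*I
(2) = -12.78*a^2 - 8.7*a - 0.87
(3) = -2*v/(3*v^2 + 8)^2
(4) = (14*sin(g) + cos(g)^2 + 6)*cos(g)/(sin(g)^2 + 4*sin(g) - 21)^2
(5) = -24*m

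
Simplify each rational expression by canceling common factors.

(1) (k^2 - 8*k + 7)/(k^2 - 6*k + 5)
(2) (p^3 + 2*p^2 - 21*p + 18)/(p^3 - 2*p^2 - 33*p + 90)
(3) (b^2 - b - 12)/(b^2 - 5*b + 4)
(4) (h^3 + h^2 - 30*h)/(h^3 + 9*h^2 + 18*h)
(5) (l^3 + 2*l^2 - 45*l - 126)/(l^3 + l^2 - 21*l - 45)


(1) = (k - 7)/(k - 5)
(2) = (p - 1)/(p - 5)
(3) = (b + 3)/(b - 1)
(4) = (h - 5)/(h + 3)
(5) = (l^2 - l - 42)/(l^2 - 2*l - 15)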